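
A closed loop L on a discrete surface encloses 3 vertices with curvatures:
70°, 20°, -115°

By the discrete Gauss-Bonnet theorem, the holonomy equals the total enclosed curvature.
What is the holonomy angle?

Holonomy = total enclosed curvature = 70° + 20° + (-115°) = -25°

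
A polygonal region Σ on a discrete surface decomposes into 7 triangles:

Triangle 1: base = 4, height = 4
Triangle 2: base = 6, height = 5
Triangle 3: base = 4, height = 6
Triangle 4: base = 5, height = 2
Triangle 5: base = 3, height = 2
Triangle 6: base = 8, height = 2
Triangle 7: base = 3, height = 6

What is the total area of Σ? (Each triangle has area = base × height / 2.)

(1/2)×4×4 + (1/2)×6×5 + (1/2)×4×6 + (1/2)×5×2 + (1/2)×3×2 + (1/2)×8×2 + (1/2)×3×6 = 60.0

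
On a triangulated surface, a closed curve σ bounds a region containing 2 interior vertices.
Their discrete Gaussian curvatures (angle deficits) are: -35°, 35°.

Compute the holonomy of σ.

Holonomy = total enclosed curvature = (-35°) + 35° = 0°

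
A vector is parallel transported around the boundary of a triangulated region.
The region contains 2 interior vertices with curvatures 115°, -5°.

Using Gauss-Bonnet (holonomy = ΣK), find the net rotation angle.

Holonomy = total enclosed curvature = 115° + (-5°) = 110°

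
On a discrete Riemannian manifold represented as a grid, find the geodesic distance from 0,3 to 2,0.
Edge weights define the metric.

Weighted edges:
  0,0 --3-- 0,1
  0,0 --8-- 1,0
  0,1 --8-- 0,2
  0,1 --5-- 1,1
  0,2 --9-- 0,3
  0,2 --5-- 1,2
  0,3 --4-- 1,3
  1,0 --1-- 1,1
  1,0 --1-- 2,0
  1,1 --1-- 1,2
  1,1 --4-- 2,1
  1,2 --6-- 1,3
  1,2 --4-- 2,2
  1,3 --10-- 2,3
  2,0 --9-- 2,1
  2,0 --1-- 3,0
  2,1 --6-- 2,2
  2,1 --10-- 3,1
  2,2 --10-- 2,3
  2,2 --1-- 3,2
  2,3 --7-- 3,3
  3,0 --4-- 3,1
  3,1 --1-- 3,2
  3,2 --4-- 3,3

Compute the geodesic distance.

Shortest path: 0,3 → 1,3 → 1,2 → 1,1 → 1,0 → 2,0, total weight = 13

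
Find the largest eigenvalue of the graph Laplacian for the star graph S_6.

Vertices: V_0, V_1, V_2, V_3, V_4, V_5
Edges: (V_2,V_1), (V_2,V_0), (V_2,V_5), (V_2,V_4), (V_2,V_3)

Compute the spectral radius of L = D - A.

The star S_6 is the complete bipartite graph K_{1,5} (one hub of degree 5, 5 leaves of degree 1). The Laplacian spectrum of K_{p,q} is 0, p (multiplicity q−1), q (multiplicity p−1), p+q. With p = 1, q = 5: 0 once, 1 with multiplicity 4, and 6 once. (Check: trace L = sum of degrees = 10 = 4·1 + 6.)
Laplacian eigenvalues: [0.0, 1.0, 1.0, 1.0, 1.0, 6.0]. Largest eigenvalue (spectral radius) = 6.0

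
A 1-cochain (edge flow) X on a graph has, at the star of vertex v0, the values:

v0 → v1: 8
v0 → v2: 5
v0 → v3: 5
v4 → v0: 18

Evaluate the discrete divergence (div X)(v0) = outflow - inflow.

Divergence = sum of outgoing flows = 8 + 5 + 5 + (-18) = 0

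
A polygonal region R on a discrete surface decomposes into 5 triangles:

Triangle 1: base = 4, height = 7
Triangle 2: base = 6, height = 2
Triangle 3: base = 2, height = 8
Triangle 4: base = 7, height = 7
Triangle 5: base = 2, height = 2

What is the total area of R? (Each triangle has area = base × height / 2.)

(1/2)×4×7 + (1/2)×6×2 + (1/2)×2×8 + (1/2)×7×7 + (1/2)×2×2 = 54.5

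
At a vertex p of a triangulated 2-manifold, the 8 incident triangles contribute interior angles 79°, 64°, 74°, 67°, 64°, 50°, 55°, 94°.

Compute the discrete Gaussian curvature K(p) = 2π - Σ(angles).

Sum of angles = 547°. K = 360° - 547° = -187° = -187π/180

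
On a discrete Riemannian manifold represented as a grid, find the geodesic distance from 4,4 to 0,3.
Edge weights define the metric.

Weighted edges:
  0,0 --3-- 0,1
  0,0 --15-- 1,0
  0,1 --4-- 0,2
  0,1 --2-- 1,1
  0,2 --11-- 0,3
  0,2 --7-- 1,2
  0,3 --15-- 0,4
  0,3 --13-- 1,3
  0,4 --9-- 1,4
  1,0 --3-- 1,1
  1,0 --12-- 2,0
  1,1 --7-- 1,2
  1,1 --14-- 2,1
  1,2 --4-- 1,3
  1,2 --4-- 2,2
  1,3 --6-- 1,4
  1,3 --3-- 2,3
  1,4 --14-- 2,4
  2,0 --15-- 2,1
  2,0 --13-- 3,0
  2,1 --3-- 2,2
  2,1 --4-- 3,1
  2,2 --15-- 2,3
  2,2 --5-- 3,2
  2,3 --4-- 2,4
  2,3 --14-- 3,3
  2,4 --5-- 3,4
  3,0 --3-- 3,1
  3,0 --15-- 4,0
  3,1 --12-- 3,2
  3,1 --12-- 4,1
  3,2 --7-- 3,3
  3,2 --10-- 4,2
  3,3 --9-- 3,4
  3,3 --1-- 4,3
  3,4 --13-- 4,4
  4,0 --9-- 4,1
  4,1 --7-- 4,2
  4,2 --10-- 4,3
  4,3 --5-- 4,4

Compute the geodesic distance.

Shortest path: 4,4 → 4,3 → 3,3 → 2,3 → 1,3 → 0,3, total weight = 36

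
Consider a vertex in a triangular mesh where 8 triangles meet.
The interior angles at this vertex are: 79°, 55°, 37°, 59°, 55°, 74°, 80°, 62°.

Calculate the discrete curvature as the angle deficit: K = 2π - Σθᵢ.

Sum of angles = 501°. K = 360° - 501° = -141° = -47π/60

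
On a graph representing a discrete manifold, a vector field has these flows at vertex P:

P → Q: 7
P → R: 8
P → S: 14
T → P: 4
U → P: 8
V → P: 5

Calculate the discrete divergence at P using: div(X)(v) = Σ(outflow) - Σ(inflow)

Divergence = sum of outgoing flows = 7 + 8 + 14 + (-4) + (-8) + (-5) = 12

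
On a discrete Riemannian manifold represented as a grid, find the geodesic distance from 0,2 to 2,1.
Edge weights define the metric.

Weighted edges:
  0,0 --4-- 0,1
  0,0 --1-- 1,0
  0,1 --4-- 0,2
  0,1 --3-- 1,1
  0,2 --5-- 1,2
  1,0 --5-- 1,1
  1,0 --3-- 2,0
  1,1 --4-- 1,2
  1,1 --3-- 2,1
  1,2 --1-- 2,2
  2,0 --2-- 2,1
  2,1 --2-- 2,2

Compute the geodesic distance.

Shortest path: 0,2 → 1,2 → 2,2 → 2,1, total weight = 8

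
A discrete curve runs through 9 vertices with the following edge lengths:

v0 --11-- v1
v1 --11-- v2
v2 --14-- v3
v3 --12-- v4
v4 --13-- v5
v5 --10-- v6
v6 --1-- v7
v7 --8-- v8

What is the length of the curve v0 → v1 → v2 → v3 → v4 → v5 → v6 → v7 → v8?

Arc length = 11 + 11 + 14 + 12 + 13 + 10 + 1 + 8 = 80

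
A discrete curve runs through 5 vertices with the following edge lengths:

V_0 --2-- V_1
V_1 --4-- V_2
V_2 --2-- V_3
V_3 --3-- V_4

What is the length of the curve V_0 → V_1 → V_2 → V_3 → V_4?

Arc length = 2 + 4 + 2 + 3 = 11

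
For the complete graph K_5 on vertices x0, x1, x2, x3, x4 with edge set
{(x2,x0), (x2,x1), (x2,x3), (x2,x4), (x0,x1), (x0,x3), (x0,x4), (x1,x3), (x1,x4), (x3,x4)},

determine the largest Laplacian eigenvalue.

For the complete graph K_n, L = nI − J (J = all-ones matrix). J has eigenvalues n (once, eigenvector 𝟙) and 0 (multiplicity n−1), so L has eigenvalues 0 (once) and n (multiplicity n−1). Here n = 5: eigenvalue 0 once and 5 with multiplicity 4.
Laplacian eigenvalues: [0.0, 5.0, 5.0, 5.0, 5.0]. Largest eigenvalue (spectral radius) = 5.0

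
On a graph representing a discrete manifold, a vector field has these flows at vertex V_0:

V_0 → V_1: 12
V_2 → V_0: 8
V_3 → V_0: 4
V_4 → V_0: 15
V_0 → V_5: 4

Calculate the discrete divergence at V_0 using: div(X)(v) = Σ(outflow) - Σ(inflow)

Divergence = sum of outgoing flows = 12 + (-8) + (-4) + (-15) + 4 = -11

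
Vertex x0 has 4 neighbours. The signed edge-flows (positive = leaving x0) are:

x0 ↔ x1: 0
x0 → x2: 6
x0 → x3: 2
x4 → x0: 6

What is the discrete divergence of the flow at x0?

Divergence = sum of outgoing flows = 0 + 6 + 2 + (-6) = 2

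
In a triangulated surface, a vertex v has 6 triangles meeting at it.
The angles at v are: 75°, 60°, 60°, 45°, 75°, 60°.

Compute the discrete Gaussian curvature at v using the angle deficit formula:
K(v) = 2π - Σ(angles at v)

Sum of angles = 375°. K = 360° - 375° = -15° = -π/12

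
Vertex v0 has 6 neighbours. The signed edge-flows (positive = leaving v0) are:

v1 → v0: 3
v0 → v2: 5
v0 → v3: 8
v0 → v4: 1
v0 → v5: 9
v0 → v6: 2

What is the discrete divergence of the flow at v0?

Divergence = sum of outgoing flows = (-3) + 5 + 8 + 1 + 9 + 2 = 22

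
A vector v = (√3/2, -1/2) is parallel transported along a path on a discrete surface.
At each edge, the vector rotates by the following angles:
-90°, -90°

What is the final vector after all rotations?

Total rotation: (-90°) + (-90°) = -180° ≡ 180° (mod 360°). Final vector: (-0.8660, 0.5000)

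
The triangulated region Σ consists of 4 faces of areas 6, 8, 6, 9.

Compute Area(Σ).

6 + 8 + 6 + 9 = 29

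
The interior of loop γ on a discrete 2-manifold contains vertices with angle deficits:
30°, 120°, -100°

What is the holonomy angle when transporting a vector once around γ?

Holonomy = total enclosed curvature = 30° + 120° + (-100°) = 50°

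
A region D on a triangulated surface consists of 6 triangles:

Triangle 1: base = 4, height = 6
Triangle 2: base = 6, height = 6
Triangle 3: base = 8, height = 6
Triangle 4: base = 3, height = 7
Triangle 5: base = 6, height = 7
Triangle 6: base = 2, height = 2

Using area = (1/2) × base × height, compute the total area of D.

(1/2)×4×6 + (1/2)×6×6 + (1/2)×8×6 + (1/2)×3×7 + (1/2)×6×7 + (1/2)×2×2 = 87.5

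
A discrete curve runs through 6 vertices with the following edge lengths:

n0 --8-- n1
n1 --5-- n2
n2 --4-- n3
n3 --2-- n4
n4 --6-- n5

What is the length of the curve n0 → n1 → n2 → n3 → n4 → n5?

Arc length = 8 + 5 + 4 + 2 + 6 = 25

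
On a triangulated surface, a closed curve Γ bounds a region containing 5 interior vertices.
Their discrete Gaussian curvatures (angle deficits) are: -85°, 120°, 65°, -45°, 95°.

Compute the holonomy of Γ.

Holonomy = total enclosed curvature = (-85°) + 120° + 65° + (-45°) + 95° = 150°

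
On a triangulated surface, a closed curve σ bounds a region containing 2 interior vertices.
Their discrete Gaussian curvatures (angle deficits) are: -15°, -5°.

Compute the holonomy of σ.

Holonomy = total enclosed curvature = (-15°) + (-5°) = -20°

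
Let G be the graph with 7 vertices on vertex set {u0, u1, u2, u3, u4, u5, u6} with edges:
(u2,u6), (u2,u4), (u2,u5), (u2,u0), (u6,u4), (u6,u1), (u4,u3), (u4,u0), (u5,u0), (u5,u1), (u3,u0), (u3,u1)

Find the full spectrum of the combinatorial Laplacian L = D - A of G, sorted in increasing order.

Degrees: deg(u0) = 4, deg(u1) = 3, deg(u2) = 4, deg(u3) = 3, deg(u4) = 4, deg(u5) = 3, deg(u6) = 3.
L = D − A with rows/columns ordered (u0, u1, u2, u3, u4, u5, u6):
  [ 4,  0, -1, -1, -1, -1,  0]
  [ 0,  3,  0, -1,  0, -1, -1]
  [-1,  0,  4,  0, -1, -1, -1]
  [-1, -1,  0,  3, -1,  0,  0]
  [-1,  0, -1, -1,  4,  0, -1]
  [-1, -1, -1,  0,  0,  3,  0]
  [ 0, -1, -1,  0, -1,  0,  3]
Characteristic polynomial: det(λI − L) = λ(λ² − 8λ + 14)³.
Roots: λ = 0; (λ² − 8λ + 14) = 0 ⇒ λ = 4 ± √2 ≈ 2.5858, 5.4142 (multiplicity 3).
(Check: the roots sum (with multiplicity) to 24, matching trace L = Σdeg = 2·12 = 24.)
Laplacian eigenvalues (increasing order): [0.0, 2.5858, 2.5858, 2.5858, 5.4142, 5.4142, 5.4142]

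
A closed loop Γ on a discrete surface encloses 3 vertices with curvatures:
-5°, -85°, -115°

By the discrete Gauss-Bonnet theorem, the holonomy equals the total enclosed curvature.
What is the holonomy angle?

Holonomy = total enclosed curvature = (-5°) + (-85°) + (-115°) = -205°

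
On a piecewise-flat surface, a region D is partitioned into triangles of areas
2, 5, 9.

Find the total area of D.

2 + 5 + 9 = 16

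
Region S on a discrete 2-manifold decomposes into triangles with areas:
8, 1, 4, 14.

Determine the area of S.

8 + 1 + 4 + 14 = 27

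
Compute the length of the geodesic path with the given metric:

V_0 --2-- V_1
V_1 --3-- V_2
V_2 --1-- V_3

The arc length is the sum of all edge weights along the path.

Arc length = 2 + 3 + 1 = 6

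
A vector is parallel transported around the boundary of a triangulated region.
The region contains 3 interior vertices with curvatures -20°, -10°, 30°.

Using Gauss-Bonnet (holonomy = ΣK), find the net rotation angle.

Holonomy = total enclosed curvature = (-20°) + (-10°) + 30° = 0°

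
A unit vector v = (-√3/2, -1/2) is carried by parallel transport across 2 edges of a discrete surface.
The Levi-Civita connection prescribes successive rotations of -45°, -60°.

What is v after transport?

Total rotation: (-45°) + (-60°) = -105°. Final vector: (-0.2588, 0.9659)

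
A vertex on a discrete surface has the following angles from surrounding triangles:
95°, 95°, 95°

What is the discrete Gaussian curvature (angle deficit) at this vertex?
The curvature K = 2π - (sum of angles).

Sum of angles = 285°. K = 360° - 285° = 75°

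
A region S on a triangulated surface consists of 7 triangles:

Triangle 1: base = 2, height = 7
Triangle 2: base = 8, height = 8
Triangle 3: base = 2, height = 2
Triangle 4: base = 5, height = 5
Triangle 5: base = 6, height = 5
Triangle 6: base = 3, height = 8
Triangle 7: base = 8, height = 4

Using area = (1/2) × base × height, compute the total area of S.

(1/2)×2×7 + (1/2)×8×8 + (1/2)×2×2 + (1/2)×5×5 + (1/2)×6×5 + (1/2)×3×8 + (1/2)×8×4 = 96.5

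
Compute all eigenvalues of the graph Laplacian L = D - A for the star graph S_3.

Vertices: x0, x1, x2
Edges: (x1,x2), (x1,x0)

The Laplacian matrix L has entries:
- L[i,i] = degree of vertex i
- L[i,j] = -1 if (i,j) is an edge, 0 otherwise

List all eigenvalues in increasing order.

The star S_3 is the complete bipartite graph K_{1,2} (one hub of degree 2, 2 leaves of degree 1). The Laplacian spectrum of K_{p,q} is 0, p (multiplicity q−1), q (multiplicity p−1), p+q. With p = 1, q = 2: 0 once, 1 with multiplicity 1, and 3 once. (Check: trace L = sum of degrees = 4 = 1·1 + 3.)
Laplacian eigenvalues (increasing order): [0.0, 1.0, 3.0]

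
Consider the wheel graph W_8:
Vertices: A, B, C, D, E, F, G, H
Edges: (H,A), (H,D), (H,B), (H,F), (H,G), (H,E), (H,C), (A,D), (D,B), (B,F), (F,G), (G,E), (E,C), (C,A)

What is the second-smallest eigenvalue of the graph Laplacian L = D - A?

The wheel W_8 is the join K_1 ∨ C_7 (a hub joined to every vertex of a cycle of length 7). For a join G ∨ H (G on p vertices, H on q vertices) the Laplacian spectrum is 0, p+q, the eigenvalues of L(G) other than one 0 each shifted by +q, and the eigenvalues of L(H) other than one 0 each shifted by +p. With G = K_1 (p = 1, nothing left after dropping its 0) and H = C_7 (q = 7, eigenvalues 2 − 2cos(2πk/7), k = 0, …, 6; drop k = 0), the spectrum of W_8 is 0, 8, and 1 + (2 − 2cos(2πk/7)) = 3 − 2cos(2πk/7) for k = 1, …, 6:
k=1: 3 − 2cos(2π/7) = 1.753; k=2: 3 − 2cos(4π/7) = 3.445; k=3: 3 − 2cos(6π/7) = 4.8019; k=4: 3 − 2cos(8π/7) = 4.8019; k=5: 3 − 2cos(10π/7) = 3.445; k=6: 3 − 2cos(12π/7) = 1.753.
Laplacian eigenvalues: [0.0, 1.753, 1.753, 3.445, 3.445, 4.8019, 4.8019, 8.0]. Algebraic connectivity (smallest non-zero eigenvalue) = 1.753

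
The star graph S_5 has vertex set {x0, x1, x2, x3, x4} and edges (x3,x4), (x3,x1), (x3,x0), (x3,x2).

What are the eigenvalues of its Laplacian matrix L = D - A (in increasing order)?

The star S_5 is the complete bipartite graph K_{1,4} (one hub of degree 4, 4 leaves of degree 1). The Laplacian spectrum of K_{p,q} is 0, p (multiplicity q−1), q (multiplicity p−1), p+q. With p = 1, q = 4: 0 once, 1 with multiplicity 3, and 5 once. (Check: trace L = sum of degrees = 8 = 3·1 + 5.)
Laplacian eigenvalues (increasing order): [0.0, 1.0, 1.0, 1.0, 5.0]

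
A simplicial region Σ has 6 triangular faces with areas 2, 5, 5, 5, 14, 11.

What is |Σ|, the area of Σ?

2 + 5 + 5 + 5 + 14 + 11 = 42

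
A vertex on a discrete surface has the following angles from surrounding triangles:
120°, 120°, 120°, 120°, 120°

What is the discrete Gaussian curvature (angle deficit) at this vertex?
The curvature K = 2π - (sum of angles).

Sum of angles = 600°. K = 360° - 600° = -240°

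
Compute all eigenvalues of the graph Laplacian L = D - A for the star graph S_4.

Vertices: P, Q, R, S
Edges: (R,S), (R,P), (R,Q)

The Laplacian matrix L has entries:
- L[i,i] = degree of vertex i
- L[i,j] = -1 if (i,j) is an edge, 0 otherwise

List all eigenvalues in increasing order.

The star S_4 is the complete bipartite graph K_{1,3} (one hub of degree 3, 3 leaves of degree 1). The Laplacian spectrum of K_{p,q} is 0, p (multiplicity q−1), q (multiplicity p−1), p+q. With p = 1, q = 3: 0 once, 1 with multiplicity 2, and 4 once. (Check: trace L = sum of degrees = 6 = 2·1 + 4.)
Laplacian eigenvalues (increasing order): [0.0, 1.0, 1.0, 4.0]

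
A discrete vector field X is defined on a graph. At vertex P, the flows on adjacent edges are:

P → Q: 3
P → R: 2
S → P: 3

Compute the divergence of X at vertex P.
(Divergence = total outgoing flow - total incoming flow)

Divergence = sum of outgoing flows = 3 + 2 + (-3) = 2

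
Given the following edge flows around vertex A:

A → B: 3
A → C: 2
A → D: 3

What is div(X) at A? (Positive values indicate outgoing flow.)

Divergence = sum of outgoing flows = 3 + 2 + 3 = 8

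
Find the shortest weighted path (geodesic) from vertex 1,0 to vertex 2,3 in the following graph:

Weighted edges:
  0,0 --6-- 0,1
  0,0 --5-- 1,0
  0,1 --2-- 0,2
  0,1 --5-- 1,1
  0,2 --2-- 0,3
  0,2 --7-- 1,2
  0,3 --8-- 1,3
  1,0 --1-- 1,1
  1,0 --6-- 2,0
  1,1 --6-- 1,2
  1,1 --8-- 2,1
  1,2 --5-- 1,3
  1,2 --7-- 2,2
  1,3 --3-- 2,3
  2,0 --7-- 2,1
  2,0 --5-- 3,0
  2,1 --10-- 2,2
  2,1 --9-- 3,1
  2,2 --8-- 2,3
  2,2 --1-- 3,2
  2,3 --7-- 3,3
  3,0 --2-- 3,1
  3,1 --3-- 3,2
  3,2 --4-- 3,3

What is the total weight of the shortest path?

Shortest path: 1,0 → 1,1 → 1,2 → 1,3 → 2,3, total weight = 15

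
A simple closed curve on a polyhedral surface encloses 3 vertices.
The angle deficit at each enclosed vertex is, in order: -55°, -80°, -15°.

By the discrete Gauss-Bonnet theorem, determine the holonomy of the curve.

Holonomy = total enclosed curvature = (-55°) + (-80°) + (-15°) = -150°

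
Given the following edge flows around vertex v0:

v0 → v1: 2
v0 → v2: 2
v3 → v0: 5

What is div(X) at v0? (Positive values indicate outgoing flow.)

Divergence = sum of outgoing flows = 2 + 2 + (-5) = -1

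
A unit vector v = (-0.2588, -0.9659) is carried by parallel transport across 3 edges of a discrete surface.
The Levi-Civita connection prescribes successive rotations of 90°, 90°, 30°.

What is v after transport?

Total rotation: 90° + 90° + 30° = 210° ≡ -150° (mod 360°). Final vector: (-0.2588, 0.9659)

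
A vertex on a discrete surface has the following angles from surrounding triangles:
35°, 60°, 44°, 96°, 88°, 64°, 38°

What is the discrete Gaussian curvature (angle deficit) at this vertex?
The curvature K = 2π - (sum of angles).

Sum of angles = 425°. K = 360° - 425° = -65° = -13π/36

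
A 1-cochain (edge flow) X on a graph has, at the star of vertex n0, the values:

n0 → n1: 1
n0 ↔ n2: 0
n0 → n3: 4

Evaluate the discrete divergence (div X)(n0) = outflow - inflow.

Divergence = sum of outgoing flows = 1 + 0 + 4 = 5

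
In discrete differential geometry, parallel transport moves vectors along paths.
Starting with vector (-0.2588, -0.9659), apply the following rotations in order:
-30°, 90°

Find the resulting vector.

Total rotation: (-30°) + 90° = 60°. Final vector: (0.7071, -0.7071)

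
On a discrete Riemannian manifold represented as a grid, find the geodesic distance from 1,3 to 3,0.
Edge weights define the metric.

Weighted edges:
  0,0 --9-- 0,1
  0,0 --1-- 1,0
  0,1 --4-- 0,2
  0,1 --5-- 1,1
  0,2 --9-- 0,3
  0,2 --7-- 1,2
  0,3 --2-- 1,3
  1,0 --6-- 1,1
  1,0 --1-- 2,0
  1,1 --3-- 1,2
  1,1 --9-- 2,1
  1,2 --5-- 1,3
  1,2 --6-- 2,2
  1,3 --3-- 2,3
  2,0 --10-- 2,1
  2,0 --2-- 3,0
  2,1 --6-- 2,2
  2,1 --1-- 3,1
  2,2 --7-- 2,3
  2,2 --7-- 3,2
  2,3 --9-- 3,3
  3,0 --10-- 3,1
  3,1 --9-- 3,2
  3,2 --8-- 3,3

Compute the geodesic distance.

Shortest path: 1,3 → 1,2 → 1,1 → 1,0 → 2,0 → 3,0, total weight = 17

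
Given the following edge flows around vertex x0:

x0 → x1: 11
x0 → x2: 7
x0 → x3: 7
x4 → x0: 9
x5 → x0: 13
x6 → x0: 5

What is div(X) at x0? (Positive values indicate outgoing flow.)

Divergence = sum of outgoing flows = 11 + 7 + 7 + (-9) + (-13) + (-5) = -2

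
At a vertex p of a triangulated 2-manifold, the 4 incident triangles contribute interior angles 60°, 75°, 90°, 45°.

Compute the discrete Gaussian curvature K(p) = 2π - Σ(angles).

Sum of angles = 270°. K = 360° - 270° = 90° = π/2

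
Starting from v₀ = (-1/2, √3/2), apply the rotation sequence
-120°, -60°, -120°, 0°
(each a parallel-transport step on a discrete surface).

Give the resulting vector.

Total rotation: (-120°) + (-60°) + (-120°) + 0° = -300° ≡ 60° (mod 360°). Final vector: (-1, 0)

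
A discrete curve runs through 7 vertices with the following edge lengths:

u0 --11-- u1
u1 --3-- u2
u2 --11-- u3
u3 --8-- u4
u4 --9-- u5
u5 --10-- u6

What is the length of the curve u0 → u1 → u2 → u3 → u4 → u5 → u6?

Arc length = 11 + 3 + 11 + 8 + 9 + 10 = 52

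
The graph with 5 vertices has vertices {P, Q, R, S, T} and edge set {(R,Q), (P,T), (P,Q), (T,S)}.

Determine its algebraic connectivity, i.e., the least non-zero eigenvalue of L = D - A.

Degrees: deg(P) = 2, deg(Q) = 2, deg(R) = 1, deg(S) = 1, deg(T) = 2.
L = D − A with rows/columns ordered (P, Q, R, S, T):
  [ 2, -1,  0,  0, -1]
  [-1,  2, -1,  0,  0]
  [ 0, -1,  1,  0,  0]
  [ 0,  0,  0,  1, -1]
  [-1,  0,  0, -1,  2]
Characteristic polynomial: det(λI − L) = λ(λ² − 3λ + 1)(λ² − 5λ + 5).
Roots: λ = 0; (λ² − 3λ + 1) = 0 ⇒ λ = (3 ± √5)/2 ≈ 0.382, 2.618; (λ² − 5λ + 5) = 0 ⇒ λ = (5 ± √5)/2 ≈ 1.382, 3.618.
(Check: the roots sum (with multiplicity) to 8, matching trace L = Σdeg = 2·4 = 8.)
Laplacian eigenvalues: [0.0, 0.382, 1.382, 2.618, 3.618]. Algebraic connectivity (smallest non-zero eigenvalue) = 0.382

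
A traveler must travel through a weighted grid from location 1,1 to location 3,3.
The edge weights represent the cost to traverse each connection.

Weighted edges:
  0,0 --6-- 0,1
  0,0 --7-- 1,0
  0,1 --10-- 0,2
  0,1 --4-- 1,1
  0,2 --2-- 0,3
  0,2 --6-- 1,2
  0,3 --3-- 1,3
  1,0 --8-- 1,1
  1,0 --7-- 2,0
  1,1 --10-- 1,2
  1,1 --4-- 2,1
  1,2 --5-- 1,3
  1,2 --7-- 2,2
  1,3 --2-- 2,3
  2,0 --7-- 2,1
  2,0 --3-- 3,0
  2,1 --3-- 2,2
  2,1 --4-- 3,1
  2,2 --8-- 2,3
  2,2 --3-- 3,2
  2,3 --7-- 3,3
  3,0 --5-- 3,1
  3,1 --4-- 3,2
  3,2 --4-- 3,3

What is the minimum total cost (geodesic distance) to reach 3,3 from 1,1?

Shortest path: 1,1 → 2,1 → 2,2 → 3,2 → 3,3, total weight = 14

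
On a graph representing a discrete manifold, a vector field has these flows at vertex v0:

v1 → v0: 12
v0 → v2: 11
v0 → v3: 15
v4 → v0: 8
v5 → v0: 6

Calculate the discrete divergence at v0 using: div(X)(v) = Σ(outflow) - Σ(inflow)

Divergence = sum of outgoing flows = (-12) + 11 + 15 + (-8) + (-6) = 0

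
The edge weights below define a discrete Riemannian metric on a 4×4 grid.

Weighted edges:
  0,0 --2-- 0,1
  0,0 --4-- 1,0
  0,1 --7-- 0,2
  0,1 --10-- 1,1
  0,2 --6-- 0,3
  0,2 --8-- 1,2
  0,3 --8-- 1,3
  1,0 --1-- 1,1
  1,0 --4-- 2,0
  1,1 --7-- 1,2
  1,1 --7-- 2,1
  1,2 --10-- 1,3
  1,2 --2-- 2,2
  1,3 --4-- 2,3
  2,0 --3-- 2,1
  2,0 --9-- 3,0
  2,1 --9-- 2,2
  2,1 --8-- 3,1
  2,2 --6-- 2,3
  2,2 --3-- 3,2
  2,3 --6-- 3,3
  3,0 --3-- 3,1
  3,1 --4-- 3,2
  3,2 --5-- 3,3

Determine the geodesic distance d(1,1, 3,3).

Shortest path: 1,1 → 1,2 → 2,2 → 3,2 → 3,3, total weight = 17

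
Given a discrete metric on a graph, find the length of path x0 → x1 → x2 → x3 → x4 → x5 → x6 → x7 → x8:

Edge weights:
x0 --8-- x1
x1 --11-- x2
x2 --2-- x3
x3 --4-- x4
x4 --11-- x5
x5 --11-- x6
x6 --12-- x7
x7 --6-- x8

Arc length = 8 + 11 + 2 + 4 + 11 + 11 + 12 + 6 = 65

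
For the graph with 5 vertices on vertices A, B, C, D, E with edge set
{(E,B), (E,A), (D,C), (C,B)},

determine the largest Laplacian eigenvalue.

Degrees: deg(A) = 1, deg(B) = 2, deg(C) = 2, deg(D) = 1, deg(E) = 2.
L = D − A with rows/columns ordered (A, B, C, D, E):
  [ 1,  0,  0,  0, -1]
  [ 0,  2, -1,  0, -1]
  [ 0, -1,  2, -1,  0]
  [ 0,  0, -1,  1,  0]
  [-1, -1,  0,  0,  2]
Characteristic polynomial: det(λI − L) = λ(λ² − 3λ + 1)(λ² − 5λ + 5).
Roots: λ = 0; (λ² − 3λ + 1) = 0 ⇒ λ = (3 ± √5)/2 ≈ 0.382, 2.618; (λ² − 5λ + 5) = 0 ⇒ λ = (5 ± √5)/2 ≈ 1.382, 3.618.
(Check: the roots sum (with multiplicity) to 8, matching trace L = Σdeg = 2·4 = 8.)
Laplacian eigenvalues: [0.0, 0.382, 1.382, 2.618, 3.618]. Largest eigenvalue (spectral radius) = 3.618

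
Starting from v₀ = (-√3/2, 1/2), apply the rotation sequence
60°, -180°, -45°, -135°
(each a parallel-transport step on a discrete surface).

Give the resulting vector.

Total rotation: 60° + (-180°) + (-45°) + (-135°) = -300° ≡ 60° (mod 360°). Final vector: (-0.8660, -0.5000)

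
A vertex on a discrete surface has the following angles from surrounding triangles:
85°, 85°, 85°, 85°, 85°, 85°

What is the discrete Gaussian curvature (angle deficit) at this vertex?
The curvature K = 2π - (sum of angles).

Sum of angles = 510°. K = 360° - 510° = -150°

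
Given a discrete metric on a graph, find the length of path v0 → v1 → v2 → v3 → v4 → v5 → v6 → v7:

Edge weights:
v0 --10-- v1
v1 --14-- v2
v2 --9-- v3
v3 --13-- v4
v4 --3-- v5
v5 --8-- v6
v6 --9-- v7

Arc length = 10 + 14 + 9 + 13 + 3 + 8 + 9 = 66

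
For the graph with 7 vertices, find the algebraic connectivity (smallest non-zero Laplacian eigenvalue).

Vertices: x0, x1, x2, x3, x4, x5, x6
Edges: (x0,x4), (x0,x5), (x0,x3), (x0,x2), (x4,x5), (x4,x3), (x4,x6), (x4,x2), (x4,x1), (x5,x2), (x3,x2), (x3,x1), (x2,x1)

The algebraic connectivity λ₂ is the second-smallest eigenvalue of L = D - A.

Degrees: deg(x0) = 4, deg(x1) = 3, deg(x2) = 5, deg(x3) = 4, deg(x4) = 6, deg(x5) = 3, deg(x6) = 1.
L = D − A with rows/columns ordered (x0, x1, x2, x3, x4, x5, x6):
  [ 4,  0, -1, -1, -1, -1,  0]
  [ 0,  3, -1, -1, -1,  0,  0]
  [-1, -1,  5, -1, -1, -1,  0]
  [-1, -1, -1,  4, -1,  0,  0]
  [-1, -1, -1, -1,  6, -1, -1]
  [-1,  0, -1,  0, -1,  3,  0]
  [ 0,  0,  0,  0, -1,  0,  1]
Characteristic polynomial: det(λI − L) = λ(λ − 1)(λ² − 8λ + 14)(λ − 4)(λ − 6)(λ − 7).
Roots: λ = 0; (λ − 1) = 0 ⇒ λ = 1; (λ² − 8λ + 14) = 0 ⇒ λ = 4 ± √2 ≈ 2.5858, 5.4142; (λ − 4) = 0 ⇒ λ = 4; (λ − 6) = 0 ⇒ λ = 6; (λ − 7) = 0 ⇒ λ = 7.
(Check: the roots sum (with multiplicity) to 26, matching trace L = Σdeg = 2·13 = 26.)
Laplacian eigenvalues: [0.0, 1.0, 2.5858, 4.0, 5.4142, 6.0, 7.0]. Algebraic connectivity (smallest non-zero eigenvalue) = 1.0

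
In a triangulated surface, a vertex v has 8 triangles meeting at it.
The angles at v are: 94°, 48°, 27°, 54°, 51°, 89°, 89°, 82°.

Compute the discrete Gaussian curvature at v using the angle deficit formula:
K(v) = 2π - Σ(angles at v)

Sum of angles = 534°. K = 360° - 534° = -174° = -29π/30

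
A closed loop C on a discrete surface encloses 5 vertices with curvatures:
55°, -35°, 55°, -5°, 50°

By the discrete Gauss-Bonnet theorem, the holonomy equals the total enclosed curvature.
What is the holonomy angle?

Holonomy = total enclosed curvature = 55° + (-35°) + 55° + (-5°) + 50° = 120°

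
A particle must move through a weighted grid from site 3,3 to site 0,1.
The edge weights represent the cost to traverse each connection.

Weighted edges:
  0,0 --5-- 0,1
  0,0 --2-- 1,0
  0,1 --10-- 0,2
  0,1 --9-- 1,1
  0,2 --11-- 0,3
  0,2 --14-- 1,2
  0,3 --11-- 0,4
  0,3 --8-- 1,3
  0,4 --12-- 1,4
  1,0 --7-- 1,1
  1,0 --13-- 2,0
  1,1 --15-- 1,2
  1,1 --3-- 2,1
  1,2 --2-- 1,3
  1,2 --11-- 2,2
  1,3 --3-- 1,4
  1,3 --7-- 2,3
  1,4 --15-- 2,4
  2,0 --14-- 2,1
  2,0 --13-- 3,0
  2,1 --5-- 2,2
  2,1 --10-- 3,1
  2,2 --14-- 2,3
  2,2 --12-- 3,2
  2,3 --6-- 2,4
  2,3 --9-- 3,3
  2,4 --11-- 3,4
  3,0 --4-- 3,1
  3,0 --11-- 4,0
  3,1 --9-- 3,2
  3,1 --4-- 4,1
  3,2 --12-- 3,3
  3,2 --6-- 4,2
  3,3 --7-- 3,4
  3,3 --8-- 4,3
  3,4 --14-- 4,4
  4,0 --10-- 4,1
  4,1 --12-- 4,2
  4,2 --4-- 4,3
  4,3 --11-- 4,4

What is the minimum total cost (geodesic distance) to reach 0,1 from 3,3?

Shortest path: 3,3 → 2,3 → 2,2 → 2,1 → 1,1 → 0,1, total weight = 40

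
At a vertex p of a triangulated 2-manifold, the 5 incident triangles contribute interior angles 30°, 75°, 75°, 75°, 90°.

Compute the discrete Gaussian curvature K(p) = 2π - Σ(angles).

Sum of angles = 345°. K = 360° - 345° = 15°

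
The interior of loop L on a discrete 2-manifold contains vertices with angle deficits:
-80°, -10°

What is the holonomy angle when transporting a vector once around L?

Holonomy = total enclosed curvature = (-80°) + (-10°) = -90°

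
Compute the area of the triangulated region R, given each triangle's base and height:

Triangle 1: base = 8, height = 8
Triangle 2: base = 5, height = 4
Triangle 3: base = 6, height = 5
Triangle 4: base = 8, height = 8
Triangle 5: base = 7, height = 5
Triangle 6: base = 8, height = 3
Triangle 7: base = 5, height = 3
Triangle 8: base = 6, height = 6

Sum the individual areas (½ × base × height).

(1/2)×8×8 + (1/2)×5×4 + (1/2)×6×5 + (1/2)×8×8 + (1/2)×7×5 + (1/2)×8×3 + (1/2)×5×3 + (1/2)×6×6 = 144.0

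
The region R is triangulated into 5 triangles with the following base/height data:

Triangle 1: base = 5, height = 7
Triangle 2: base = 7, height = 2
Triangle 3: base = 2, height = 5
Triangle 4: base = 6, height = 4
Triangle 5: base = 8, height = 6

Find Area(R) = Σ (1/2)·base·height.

(1/2)×5×7 + (1/2)×7×2 + (1/2)×2×5 + (1/2)×6×4 + (1/2)×8×6 = 65.5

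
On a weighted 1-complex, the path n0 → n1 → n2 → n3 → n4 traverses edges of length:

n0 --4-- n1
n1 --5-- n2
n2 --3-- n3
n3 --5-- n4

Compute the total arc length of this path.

Arc length = 4 + 5 + 3 + 5 = 17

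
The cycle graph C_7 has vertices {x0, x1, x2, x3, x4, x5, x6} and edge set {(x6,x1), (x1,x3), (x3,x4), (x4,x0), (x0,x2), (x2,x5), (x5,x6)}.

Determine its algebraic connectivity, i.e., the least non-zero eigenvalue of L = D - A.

The cycle graph C_n has Laplacian eigenvalues λ_k = 2 − 2cos(2πk/n), k = 0, 1, …, n−1. Here n = 7:
k=0: 2 − 2cos(0) = 0.0; k=1: 2 − 2cos(2π/7) = 0.753; k=2: 2 − 2cos(4π/7) = 2.445; k=3: 2 − 2cos(6π/7) = 3.8019; k=4: 2 − 2cos(8π/7) = 3.8019; k=5: 2 − 2cos(10π/7) = 2.445; k=6: 2 − 2cos(12π/7) = 0.753.
Laplacian eigenvalues: [0.0, 0.753, 0.753, 2.445, 2.445, 3.8019, 3.8019]. Algebraic connectivity (smallest non-zero eigenvalue) = 0.753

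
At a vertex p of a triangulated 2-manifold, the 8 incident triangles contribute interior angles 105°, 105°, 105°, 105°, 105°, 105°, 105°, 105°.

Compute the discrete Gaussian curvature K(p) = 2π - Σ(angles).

Sum of angles = 840°. K = 360° - 840° = -480°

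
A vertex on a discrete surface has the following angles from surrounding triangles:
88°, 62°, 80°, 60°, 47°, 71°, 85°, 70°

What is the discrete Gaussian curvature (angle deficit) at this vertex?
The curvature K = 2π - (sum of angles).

Sum of angles = 563°. K = 360° - 563° = -203° = -203π/180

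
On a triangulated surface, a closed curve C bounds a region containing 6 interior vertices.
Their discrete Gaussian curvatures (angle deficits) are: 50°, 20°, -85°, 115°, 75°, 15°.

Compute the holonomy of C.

Holonomy = total enclosed curvature = 50° + 20° + (-85°) + 115° + 75° + 15° = 190°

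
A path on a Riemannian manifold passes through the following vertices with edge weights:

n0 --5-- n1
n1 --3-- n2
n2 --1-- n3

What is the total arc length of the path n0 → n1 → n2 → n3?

Arc length = 5 + 3 + 1 = 9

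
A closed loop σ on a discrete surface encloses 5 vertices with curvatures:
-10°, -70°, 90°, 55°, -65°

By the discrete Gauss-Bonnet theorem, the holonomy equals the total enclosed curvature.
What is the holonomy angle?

Holonomy = total enclosed curvature = (-10°) + (-70°) + 90° + 55° + (-65°) = 0°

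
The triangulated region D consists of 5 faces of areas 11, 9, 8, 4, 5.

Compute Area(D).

11 + 9 + 8 + 4 + 5 = 37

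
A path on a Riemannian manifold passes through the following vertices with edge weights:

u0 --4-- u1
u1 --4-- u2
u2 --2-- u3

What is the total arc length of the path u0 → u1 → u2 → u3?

Arc length = 4 + 4 + 2 = 10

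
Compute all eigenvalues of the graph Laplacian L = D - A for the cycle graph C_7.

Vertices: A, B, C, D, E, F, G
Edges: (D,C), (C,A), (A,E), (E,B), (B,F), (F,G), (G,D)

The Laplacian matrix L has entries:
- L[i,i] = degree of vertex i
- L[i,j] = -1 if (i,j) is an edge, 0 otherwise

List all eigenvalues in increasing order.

The cycle graph C_n has Laplacian eigenvalues λ_k = 2 − 2cos(2πk/n), k = 0, 1, …, n−1. Here n = 7:
k=0: 2 − 2cos(0) = 0.0; k=1: 2 − 2cos(2π/7) = 0.753; k=2: 2 − 2cos(4π/7) = 2.445; k=3: 2 − 2cos(6π/7) = 3.8019; k=4: 2 − 2cos(8π/7) = 3.8019; k=5: 2 − 2cos(10π/7) = 2.445; k=6: 2 − 2cos(12π/7) = 0.753.
Laplacian eigenvalues (increasing order): [0.0, 0.753, 0.753, 2.445, 2.445, 3.8019, 3.8019]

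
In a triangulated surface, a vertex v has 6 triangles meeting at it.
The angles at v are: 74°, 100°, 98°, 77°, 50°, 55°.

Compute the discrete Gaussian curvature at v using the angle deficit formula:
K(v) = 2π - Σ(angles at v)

Sum of angles = 454°. K = 360° - 454° = -94° = -47π/90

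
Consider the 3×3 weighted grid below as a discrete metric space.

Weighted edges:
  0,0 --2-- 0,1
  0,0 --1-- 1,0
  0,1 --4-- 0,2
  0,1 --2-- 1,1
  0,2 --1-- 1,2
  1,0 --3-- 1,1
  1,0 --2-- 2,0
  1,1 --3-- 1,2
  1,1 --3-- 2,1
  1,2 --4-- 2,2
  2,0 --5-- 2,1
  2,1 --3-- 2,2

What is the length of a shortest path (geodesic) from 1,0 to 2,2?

Shortest path: 1,0 → 1,1 → 2,1 → 2,2, total weight = 9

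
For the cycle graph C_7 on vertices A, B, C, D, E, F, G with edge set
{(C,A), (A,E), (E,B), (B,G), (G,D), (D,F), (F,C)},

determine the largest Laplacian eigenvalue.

The cycle graph C_n has Laplacian eigenvalues λ_k = 2 − 2cos(2πk/n), k = 0, 1, …, n−1. Here n = 7:
k=0: 2 − 2cos(0) = 0.0; k=1: 2 − 2cos(2π/7) = 0.753; k=2: 2 − 2cos(4π/7) = 2.445; k=3: 2 − 2cos(6π/7) = 3.8019; k=4: 2 − 2cos(8π/7) = 3.8019; k=5: 2 − 2cos(10π/7) = 2.445; k=6: 2 − 2cos(12π/7) = 0.753.
Laplacian eigenvalues: [0.0, 0.753, 0.753, 2.445, 2.445, 3.8019, 3.8019]. Largest eigenvalue (spectral radius) = 3.8019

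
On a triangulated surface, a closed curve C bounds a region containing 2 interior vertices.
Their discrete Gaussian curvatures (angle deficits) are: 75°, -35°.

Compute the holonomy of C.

Holonomy = total enclosed curvature = 75° + (-35°) = 40°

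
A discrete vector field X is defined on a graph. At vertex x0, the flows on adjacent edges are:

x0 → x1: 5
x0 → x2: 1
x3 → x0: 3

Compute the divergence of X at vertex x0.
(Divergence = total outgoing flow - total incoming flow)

Divergence = sum of outgoing flows = 5 + 1 + (-3) = 3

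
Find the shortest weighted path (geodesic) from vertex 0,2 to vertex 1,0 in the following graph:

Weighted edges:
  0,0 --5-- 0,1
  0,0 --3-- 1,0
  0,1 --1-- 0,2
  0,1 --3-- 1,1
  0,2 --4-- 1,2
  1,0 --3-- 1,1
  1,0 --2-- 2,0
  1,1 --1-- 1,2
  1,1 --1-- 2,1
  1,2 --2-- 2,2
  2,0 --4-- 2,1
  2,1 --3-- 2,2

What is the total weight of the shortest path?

Shortest path: 0,2 → 0,1 → 1,1 → 1,0, total weight = 7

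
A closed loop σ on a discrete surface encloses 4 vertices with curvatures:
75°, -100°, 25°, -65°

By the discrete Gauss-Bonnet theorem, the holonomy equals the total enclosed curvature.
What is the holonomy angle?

Holonomy = total enclosed curvature = 75° + (-100°) + 25° + (-65°) = -65°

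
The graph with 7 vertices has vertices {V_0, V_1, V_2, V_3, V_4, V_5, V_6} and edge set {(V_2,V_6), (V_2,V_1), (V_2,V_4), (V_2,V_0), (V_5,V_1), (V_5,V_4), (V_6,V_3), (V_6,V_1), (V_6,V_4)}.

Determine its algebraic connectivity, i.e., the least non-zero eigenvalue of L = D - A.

Degrees: deg(V_0) = 1, deg(V_1) = 3, deg(V_2) = 4, deg(V_3) = 1, deg(V_4) = 3, deg(V_5) = 2, deg(V_6) = 4.
L = D − A with rows/columns ordered (V_0, V_1, V_2, V_3, V_4, V_5, V_6):
  [ 1,  0, -1,  0,  0,  0,  0]
  [ 0,  3, -1,  0,  0, -1, -1]
  [-1, -1,  4,  0, -1,  0, -1]
  [ 0,  0,  0,  1,  0,  0, -1]
  [ 0,  0, -1,  0,  3, -1, -1]
  [ 0, -1,  0,  0, -1,  2,  0]
  [ 0, -1, -1, -1, -1,  0,  4]
Characteristic polynomial: det(λI − L) = λ(λ² − 6λ + 4)(λ − 1)(λ² − 8λ + 14)(λ − 3).
Roots: λ = 0; (λ² − 6λ + 4) = 0 ⇒ λ = 3 ± √5 ≈ 0.7639, 5.2361; (λ − 1) = 0 ⇒ λ = 1; (λ² − 8λ + 14) = 0 ⇒ λ = 4 ± √2 ≈ 2.5858, 5.4142; (λ − 3) = 0 ⇒ λ = 3.
(Check: the roots sum (with multiplicity) to 18, matching trace L = Σdeg = 2·9 = 18.)
Laplacian eigenvalues: [0.0, 0.7639, 1.0, 2.5858, 3.0, 5.2361, 5.4142]. Algebraic connectivity (smallest non-zero eigenvalue) = 0.7639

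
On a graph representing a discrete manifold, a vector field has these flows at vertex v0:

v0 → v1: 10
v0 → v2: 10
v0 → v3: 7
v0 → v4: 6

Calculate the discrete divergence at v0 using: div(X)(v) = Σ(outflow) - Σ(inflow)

Divergence = sum of outgoing flows = 10 + 10 + 7 + 6 = 33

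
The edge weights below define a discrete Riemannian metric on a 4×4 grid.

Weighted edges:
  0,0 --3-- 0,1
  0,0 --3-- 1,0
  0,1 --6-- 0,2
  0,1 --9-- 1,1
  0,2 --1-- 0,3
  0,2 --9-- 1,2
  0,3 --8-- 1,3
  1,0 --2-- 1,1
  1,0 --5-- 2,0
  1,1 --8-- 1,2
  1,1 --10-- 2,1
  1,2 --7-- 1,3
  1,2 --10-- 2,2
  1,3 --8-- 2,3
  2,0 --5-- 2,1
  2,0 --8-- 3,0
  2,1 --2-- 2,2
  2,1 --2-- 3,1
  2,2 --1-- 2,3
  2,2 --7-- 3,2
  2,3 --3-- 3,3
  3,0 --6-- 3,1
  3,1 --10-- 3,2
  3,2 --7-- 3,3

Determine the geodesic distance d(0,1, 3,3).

Shortest path: 0,1 → 0,0 → 1,0 → 2,0 → 2,1 → 2,2 → 2,3 → 3,3, total weight = 22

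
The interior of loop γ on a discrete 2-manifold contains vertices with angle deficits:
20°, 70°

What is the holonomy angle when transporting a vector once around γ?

Holonomy = total enclosed curvature = 20° + 70° = 90°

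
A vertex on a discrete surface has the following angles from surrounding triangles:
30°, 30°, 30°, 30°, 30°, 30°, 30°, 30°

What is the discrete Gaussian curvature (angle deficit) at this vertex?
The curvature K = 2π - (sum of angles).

Sum of angles = 240°. K = 360° - 240° = 120°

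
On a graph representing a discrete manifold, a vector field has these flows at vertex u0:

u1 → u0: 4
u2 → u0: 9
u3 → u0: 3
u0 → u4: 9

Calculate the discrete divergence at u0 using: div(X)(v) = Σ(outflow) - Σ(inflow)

Divergence = sum of outgoing flows = (-4) + (-9) + (-3) + 9 = -7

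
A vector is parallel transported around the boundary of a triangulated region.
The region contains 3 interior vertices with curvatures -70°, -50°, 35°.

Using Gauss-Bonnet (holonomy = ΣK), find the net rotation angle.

Holonomy = total enclosed curvature = (-70°) + (-50°) + 35° = -85°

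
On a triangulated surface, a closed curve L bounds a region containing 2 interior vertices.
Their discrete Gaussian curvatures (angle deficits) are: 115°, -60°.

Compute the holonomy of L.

Holonomy = total enclosed curvature = 115° + (-60°) = 55°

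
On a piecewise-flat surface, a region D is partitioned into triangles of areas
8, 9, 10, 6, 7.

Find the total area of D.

8 + 9 + 10 + 6 + 7 = 40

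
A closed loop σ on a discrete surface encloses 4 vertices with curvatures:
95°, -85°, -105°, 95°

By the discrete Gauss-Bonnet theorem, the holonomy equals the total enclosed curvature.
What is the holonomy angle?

Holonomy = total enclosed curvature = 95° + (-85°) + (-105°) + 95° = 0°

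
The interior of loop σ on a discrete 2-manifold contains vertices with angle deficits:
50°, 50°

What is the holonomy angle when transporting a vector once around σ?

Holonomy = total enclosed curvature = 50° + 50° = 100°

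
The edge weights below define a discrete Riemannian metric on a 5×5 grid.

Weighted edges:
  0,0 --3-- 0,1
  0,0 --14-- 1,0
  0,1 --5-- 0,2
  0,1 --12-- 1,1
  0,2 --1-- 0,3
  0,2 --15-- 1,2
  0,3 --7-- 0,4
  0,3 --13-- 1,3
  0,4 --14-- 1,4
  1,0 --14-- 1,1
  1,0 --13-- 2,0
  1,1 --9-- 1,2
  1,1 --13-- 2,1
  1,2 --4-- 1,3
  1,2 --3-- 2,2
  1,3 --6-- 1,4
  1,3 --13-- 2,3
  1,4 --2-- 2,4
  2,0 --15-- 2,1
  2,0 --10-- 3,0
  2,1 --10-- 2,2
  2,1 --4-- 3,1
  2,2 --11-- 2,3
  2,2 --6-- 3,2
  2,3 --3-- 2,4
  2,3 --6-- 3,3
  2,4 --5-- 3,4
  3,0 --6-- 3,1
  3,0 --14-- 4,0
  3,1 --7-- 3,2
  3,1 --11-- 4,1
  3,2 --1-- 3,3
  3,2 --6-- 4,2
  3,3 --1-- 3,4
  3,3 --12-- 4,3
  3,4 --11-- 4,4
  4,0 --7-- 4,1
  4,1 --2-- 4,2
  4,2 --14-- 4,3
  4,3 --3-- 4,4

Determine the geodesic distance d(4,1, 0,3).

Shortest path: 4,1 → 4,2 → 3,2 → 2,2 → 1,2 → 0,2 → 0,3, total weight = 33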